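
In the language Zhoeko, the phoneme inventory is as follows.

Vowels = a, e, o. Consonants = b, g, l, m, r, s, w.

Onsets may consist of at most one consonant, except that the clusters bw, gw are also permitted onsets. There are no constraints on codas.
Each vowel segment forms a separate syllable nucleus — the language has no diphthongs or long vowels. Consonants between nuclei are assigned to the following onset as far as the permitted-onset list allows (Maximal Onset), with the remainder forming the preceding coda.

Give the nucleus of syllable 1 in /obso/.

o

Nuclei (vowels): o, o → 2 syllables.
The first nucleus (vowel 1 from the left) is /o/.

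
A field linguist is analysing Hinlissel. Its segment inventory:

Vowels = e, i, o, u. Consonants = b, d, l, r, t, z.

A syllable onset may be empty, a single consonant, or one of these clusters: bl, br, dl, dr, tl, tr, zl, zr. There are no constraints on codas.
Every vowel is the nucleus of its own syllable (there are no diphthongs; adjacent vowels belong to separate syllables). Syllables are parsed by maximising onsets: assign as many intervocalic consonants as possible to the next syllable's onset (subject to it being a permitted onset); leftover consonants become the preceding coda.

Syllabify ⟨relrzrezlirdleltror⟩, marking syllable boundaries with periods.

Nuclei (vowels): e, e, i, e, o → 5 syllables.
V1 /e/ – V2 /e/: /lrzr/; trying suffixes from longest down, /zr/ is the first permitted one, so coda /lr/ | onset /zr/.
V2 /e/ – V3 /i/: cluster /zl/ — /zl/ is itself a permitted onset, so the whole cluster goes right; preceding coda = ∅.
V3 /i/ – V4 /e/: /rdl/ splits as /r/ + /dl/ (/dl/ is the longest suffix that is a licit onset).
V4 /e/ – V5 /o/: /ltr/ — longest licit onset from the right is /tr/, leaving /l/ as coda.

relr.zre.zlir.dlel.tror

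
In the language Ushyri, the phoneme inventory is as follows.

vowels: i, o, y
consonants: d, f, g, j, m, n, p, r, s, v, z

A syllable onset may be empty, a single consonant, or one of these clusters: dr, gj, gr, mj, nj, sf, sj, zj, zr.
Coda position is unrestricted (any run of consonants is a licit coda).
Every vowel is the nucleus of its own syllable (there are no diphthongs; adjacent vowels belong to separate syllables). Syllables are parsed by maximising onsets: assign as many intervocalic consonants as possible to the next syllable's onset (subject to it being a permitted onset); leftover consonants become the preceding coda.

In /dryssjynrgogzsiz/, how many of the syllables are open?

The vowels are y, y, o, i — 4 nuclei, so 4 syllables.
Between /y/ (V1) and /y/ (V2): /ssj/; trying suffixes from longest down, /sj/ is the first permitted one, so coda /s/ | onset /sj/.
Between /y/ (V2) and /o/ (V3): /nrg/; trying suffixes from longest down, /g/ is the first permitted one, so coda /nr/ | onset /g/.
Between /o/ (V3) and /i/ (V4): /gzs/ — longest licit onset from the right is /s/, leaving /gz/ as coda.
Result: drys.sjynr.gogz.siz.
Classifying each syllable: /drys/ (closed), /sjynr/ (closed), /gogz/ (closed), /siz/ (closed).
Open syllables: 0.

0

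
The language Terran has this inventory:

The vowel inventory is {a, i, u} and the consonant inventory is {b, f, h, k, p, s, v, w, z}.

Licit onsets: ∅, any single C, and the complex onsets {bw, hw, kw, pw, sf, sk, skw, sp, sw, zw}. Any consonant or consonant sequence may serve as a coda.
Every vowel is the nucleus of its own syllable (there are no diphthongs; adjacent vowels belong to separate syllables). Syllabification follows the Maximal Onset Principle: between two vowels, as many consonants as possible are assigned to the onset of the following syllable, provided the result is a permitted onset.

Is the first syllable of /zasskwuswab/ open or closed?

closed

Nuclei (vowels): a, u, a → 3 syllables.
/a…u/ gap (V1→V2): /sskw/ splits as /s/ + /skw/ (/skw/ is the longest suffix that is a licit onset).
/u…a/ gap (V2→V3): /sw/ — entire cluster is a permitted onset → onset /sw/, coda ∅.
Syllabification: zas.skwu.swab.
Syllable 1 is /zas/ with coda /s/, so it is closed.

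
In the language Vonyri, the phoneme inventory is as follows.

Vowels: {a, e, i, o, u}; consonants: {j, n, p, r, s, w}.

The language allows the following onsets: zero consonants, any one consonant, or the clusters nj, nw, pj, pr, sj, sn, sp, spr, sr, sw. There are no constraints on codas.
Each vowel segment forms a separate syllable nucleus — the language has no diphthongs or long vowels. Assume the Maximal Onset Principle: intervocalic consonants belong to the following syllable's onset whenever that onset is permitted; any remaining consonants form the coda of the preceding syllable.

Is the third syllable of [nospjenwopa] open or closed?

open

Nuclei (vowels): o, e, o, a → 4 syllables.
V1 /o/ – V2 /e/: /spj/ — longest licit onset from the right is /pj/, leaving /s/ as coda.
V2 /e/ – V3 /o/: /nw/ — entire cluster is a permitted onset → onset /nw/, coda ∅.
V3 /o/ – V4 /a/: /p/ is a single consonant, so it becomes the next onset.
Putting it together: nos.pje.nwo.pa.
Syllable 3 is /nwo/; it ends in its nucleus with no coda, so it is open.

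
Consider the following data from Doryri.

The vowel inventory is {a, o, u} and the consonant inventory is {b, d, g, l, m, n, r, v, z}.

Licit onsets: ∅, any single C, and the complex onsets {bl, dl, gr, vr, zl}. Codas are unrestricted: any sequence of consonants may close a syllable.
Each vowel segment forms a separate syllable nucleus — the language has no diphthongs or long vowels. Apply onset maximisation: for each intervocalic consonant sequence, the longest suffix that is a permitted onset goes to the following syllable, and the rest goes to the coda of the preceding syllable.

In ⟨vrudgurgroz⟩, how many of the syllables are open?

Vowels present: u, u, o; each is a nucleus, giving 3 syllables.
Between /u/ (V1) and /u/ (V2): /dg/ splits as /d/ + /g/ (/g/ is the longest suffix that is a licit onset).
Between /u/ (V2) and /o/ (V3): /rgr/; trying suffixes from longest down, /gr/ is the first permitted one, so coda /r/ | onset /gr/.
Result: vrud.gur.groz.
Classifying each syllable: /vrud/ (closed), /gur/ (closed), /groz/ (closed).
Open syllables: 0.

0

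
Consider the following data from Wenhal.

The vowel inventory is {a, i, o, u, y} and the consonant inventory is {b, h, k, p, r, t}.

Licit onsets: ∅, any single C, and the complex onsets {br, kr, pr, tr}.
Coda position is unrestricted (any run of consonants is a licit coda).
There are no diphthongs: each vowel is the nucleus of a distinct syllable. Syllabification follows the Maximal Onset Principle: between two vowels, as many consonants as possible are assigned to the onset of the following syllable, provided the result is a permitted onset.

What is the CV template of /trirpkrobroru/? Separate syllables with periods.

Nuclei (vowels): i, o, o, u → 4 syllables.
/i…o/ gap (V1→V2): /rpkr/ — longest licit onset from the right is /kr/, leaving /rp/ as coda.
/o…o/ gap (V2→V3): /br/ is a licit onset in full, so it all attaches to the next syllable.
/o…u/ gap (V3→V4): /r/ is a single consonant, so it becomes the next onset.
Syllabification: trirp.kro.bro.ru.
Mapping each syllable to C/V: /trirp/ → CCVCC, /kro/ → CCV, /bro/ → CCV, /ru/ → CV.

CCVCC.CCV.CCV.CV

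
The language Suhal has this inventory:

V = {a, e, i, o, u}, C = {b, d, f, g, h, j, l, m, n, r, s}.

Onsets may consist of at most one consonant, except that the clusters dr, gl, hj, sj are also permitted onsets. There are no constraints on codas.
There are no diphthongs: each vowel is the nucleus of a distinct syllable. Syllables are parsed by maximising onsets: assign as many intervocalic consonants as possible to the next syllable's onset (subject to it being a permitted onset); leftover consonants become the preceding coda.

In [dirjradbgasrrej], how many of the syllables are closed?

4

Vowels present: i, a, a, e; each is a nucleus, giving 4 syllables.
Between /i/ (V1) and /a/ (V2): cluster /rjr/ — the longest permitted-onset suffix is /r/; onset = /r/, preceding coda = /rj/.
Between /a/ (V2) and /a/ (V3): cluster /dbg/ — the longest permitted-onset suffix is /g/; onset = /g/, preceding coda = /db/.
Between /a/ (V3) and /e/ (V4): cluster /srr/ — the longest permitted-onset suffix is /r/; onset = /r/, preceding coda = /sr/.
Putting it together: dirj.radb.gasr.rej.
Classifying each syllable: /dirj/ (closed), /radb/ (closed), /gasr/ (closed), /rej/ (closed).
Closed syllables: 4.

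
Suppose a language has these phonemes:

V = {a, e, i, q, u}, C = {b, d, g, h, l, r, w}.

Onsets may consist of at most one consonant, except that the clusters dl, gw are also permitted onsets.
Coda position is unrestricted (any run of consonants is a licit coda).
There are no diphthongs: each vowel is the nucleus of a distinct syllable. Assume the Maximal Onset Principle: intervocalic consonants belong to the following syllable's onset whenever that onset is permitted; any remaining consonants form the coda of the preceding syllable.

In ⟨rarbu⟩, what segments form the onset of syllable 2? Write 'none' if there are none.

Vowels present: a, u; each is a nucleus, giving 2 syllables.
σ1/σ2 boundary: /rb/; trying suffixes from longest down, /b/ is the first permitted one, so coda /r/ | onset /b/.
Putting it together: rar.bu.
Syllable 2 is /bu/: onset /b/, nucleus /u/, coda ∅.

b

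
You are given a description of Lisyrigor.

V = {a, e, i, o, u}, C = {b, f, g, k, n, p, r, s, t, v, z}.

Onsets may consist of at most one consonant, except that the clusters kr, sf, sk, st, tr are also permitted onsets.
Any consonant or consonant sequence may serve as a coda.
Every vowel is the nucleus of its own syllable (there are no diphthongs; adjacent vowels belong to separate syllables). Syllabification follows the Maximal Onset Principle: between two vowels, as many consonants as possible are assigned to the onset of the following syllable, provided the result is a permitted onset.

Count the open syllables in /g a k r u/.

2

Nuclei (vowels): a, u → 2 syllables.
Between /a/ (V1) and /u/ (V2): /kr/ is a licit onset in full, so it all attaches to the next syllable.
Result: ga.kru.
Classifying each syllable: /ga/ (open), /kru/ (open).
Open syllables: 2.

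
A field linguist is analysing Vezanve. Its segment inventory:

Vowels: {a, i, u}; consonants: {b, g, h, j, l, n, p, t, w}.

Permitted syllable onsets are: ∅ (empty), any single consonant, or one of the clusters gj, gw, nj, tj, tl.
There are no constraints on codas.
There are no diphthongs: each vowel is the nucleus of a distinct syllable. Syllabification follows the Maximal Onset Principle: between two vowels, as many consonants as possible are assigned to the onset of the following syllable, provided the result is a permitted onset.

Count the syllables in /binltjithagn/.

3

Vowels present: i, i, a; each is a nucleus, giving 3 syllables.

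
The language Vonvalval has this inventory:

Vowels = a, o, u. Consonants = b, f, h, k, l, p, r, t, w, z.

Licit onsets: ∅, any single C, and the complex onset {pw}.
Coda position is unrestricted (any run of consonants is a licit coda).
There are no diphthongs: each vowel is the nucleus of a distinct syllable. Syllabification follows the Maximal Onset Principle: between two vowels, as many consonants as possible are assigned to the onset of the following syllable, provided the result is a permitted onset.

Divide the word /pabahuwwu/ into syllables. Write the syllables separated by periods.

Nuclei (vowels): a, a, u, u → 4 syllables.
Between /a/ (V1) and /a/ (V2): /b/ → onset of the next syllable (single consonants are always licit onsets).
Between /a/ (V2) and /u/ (V3): just /h/ — single C goes to the following onset.
Between /u/ (V3) and /u/ (V4): cluster /ww/ — the longest permitted-onset suffix is /w/; onset = /w/, preceding coda = /w/.

pa.ba.huw.wu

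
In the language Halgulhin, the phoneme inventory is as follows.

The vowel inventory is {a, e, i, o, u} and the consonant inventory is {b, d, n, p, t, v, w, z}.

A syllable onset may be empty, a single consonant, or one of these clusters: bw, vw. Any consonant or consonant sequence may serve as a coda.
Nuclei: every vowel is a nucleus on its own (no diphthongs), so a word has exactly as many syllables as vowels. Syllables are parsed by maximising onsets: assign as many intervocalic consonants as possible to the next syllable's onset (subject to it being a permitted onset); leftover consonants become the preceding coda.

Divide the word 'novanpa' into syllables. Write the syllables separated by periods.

The vowels are o, a, a — 3 nuclei, so 3 syllables.
V1 /o/ – V2 /a/: just /v/ — single C goes to the following onset.
V2 /a/ – V3 /a/: /np/; trying suffixes from longest down, /p/ is the first permitted one, so coda /n/ | onset /p/.

no.van.pa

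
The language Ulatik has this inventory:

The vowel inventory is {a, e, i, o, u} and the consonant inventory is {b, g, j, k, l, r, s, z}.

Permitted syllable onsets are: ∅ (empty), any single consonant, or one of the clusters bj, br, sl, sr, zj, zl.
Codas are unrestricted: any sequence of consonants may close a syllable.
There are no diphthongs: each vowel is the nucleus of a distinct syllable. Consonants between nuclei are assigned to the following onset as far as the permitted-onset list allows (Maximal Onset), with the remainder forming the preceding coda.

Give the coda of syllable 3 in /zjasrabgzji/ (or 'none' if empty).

none

Nuclei (vowels): a, a, i → 3 syllables.
σ1/σ2 boundary: /sr/ — entire cluster is a permitted onset → onset /sr/, coda ∅.
σ2/σ3 boundary: /bgzj/; trying suffixes from longest down, /zj/ is the first permitted one, so coda /bg/ | onset /zj/.
Syllabification: zja.srabg.zji.
Syllable 3 is /zji/: onset /zj/, nucleus /i/, coda ∅.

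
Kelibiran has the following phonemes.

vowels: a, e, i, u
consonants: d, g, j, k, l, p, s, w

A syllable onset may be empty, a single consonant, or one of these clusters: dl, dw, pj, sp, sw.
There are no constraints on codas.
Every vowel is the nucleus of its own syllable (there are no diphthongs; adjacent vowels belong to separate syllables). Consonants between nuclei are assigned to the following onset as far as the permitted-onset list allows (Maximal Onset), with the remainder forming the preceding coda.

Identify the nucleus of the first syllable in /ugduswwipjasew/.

u

Vowels present: u, u, i, a, e; each is a nucleus, giving 5 syllables.
The first nucleus (vowel 1 from the left) is /u/.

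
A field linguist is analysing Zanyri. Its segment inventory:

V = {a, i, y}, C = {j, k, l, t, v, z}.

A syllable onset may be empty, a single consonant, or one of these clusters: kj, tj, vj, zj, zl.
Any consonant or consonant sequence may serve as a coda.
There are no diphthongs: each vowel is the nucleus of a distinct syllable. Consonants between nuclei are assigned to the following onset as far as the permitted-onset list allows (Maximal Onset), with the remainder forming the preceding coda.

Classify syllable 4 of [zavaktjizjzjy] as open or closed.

open

The vowels are a, a, i, y — 4 nuclei, so 4 syllables.
/a…a/ gap (V1→V2): /v/ → onset of the next syllable (single consonants are always licit onsets).
/a…i/ gap (V2→V3): /ktj/; trying suffixes from longest down, /tj/ is the first permitted one, so coda /k/ | onset /tj/.
/i…y/ gap (V3→V4): /zjzj/ — longest licit onset from the right is /zj/, leaving /zj/ as coda.
Putting it together: za.vak.tjizj.zjy.
Syllable 4 is /zjy/; it ends in its nucleus with no coda, so it is open.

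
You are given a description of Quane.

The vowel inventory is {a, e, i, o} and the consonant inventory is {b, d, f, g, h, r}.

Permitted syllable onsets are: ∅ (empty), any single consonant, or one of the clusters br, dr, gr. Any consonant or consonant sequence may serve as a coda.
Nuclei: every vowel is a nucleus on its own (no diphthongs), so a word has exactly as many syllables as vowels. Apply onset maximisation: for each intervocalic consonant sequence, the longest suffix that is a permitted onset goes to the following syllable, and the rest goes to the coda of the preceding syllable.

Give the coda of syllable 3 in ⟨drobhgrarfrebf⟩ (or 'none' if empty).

Vowels present: o, a, e; each is a nucleus, giving 3 syllables.
Between /o/ (V1) and /a/ (V2): /bhgr/; trying suffixes from longest down, /gr/ is the first permitted one, so coda /bh/ | onset /gr/.
Between /a/ (V2) and /e/ (V3): /rfr/ splits as /rf/ + /r/ (/r/ is the longest suffix that is a licit onset).
Putting it together: drobh.grarf.rebf.
Syllable 3 is /rebf/: onset /r/, nucleus /e/, coda /bf/.

bf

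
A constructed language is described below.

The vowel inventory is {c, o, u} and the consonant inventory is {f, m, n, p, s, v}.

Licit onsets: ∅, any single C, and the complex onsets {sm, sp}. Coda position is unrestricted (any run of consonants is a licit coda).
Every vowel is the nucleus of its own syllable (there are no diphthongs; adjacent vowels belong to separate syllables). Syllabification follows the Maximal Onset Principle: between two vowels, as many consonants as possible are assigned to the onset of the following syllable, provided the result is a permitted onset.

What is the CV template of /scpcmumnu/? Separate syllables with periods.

Vowels present: c, c, u, u; each is a nucleus, giving 4 syllables.
Between /c/ (V1) and /c/ (V2): just /p/ — single C goes to the following onset.
Between /c/ (V2) and /u/ (V3): /m/ → onset of the next syllable (single consonants are always licit onsets).
Between /u/ (V3) and /u/ (V4): cluster /mn/ — the longest permitted-onset suffix is /n/; onset = /n/, preceding coda = /m/.
Result: sc.pc.mum.nu.
Mapping each syllable to C/V: /sc/ → CV, /pc/ → CV, /mum/ → CVC, /nu/ → CV.

CV.CV.CVC.CV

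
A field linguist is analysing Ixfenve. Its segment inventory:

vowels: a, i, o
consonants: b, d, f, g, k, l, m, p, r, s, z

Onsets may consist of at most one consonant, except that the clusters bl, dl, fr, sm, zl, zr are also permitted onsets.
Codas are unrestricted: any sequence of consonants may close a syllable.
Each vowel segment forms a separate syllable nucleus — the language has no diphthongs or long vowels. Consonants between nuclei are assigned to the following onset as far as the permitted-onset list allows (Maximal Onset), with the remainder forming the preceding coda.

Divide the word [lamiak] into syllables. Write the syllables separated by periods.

The vowels are a, i, a — 3 nuclei, so 3 syllables.
Between /a/ (V1) and /i/ (V2): /m/ is a single consonant, so it becomes the next onset.
Between /i/ (V2) and /a/ (V3): no consonants, so the boundary falls immediately after /i/.

la.mi.ak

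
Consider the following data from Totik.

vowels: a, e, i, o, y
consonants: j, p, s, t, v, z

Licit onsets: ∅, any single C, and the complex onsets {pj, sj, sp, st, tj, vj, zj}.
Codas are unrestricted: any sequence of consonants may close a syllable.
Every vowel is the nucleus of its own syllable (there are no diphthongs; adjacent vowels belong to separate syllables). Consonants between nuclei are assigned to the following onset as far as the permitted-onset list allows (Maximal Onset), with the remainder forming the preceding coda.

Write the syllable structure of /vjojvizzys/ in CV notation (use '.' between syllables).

Vowels present: o, i, y; each is a nucleus, giving 3 syllables.
/o…i/ gap (V1→V2): /jv/ — longest licit onset from the right is /v/, leaving /j/ as coda.
/i…y/ gap (V2→V3): /zz/ splits as /z/ + /z/ (/z/ is the longest suffix that is a licit onset).
Putting it together: vjoj.viz.zys.
Mapping each syllable to C/V: /vjoj/ → CCVC, /viz/ → CVC, /zys/ → CVC.

CCVC.CVC.CVC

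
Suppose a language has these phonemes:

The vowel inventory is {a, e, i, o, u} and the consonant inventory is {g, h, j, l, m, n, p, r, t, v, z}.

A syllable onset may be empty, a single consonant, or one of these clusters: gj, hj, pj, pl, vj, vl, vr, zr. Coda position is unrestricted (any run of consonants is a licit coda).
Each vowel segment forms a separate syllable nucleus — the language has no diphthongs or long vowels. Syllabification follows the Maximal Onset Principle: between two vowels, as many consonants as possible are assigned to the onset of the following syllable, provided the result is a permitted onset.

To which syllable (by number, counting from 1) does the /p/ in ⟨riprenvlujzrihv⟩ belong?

1

Vowels present: i, e, u, i; each is a nucleus, giving 4 syllables.
σ1/σ2 boundary: /pr/; trying suffixes from longest down, /r/ is the first permitted one, so coda /p/ | onset /r/.
σ2/σ3 boundary: cluster /nvl/ — the longest permitted-onset suffix is /vl/; onset = /vl/, preceding coda = /n/.
σ3/σ4 boundary: /jzr/ — longest licit onset from the right is /zr/, leaving /j/ as coda.
Result: rip.ren.vluj.zrihv.
The /p/ is in the coda of syllable 1 (/rip/).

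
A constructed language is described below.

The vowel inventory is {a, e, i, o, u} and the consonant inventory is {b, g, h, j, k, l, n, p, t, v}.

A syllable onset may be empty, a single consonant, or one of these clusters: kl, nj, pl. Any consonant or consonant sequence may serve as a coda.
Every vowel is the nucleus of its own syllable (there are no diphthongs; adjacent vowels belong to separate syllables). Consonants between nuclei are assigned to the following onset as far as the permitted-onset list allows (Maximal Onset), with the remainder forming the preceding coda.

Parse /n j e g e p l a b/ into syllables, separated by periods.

nje.ge.plab

Vowels present: e, e, a; each is a nucleus, giving 3 syllables.
σ1/σ2 boundary: /g/ → onset of the next syllable (single consonants are always licit onsets).
σ2/σ3 boundary: /pl/ is a licit onset in full, so it all attaches to the next syllable.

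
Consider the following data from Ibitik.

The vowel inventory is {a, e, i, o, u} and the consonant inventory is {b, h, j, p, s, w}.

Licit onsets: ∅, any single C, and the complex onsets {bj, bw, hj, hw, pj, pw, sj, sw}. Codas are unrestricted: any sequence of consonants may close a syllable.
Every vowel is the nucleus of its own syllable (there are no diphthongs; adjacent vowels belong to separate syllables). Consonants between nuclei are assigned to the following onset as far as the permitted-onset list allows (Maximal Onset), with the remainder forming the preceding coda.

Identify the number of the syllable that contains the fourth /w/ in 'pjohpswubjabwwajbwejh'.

5

The vowels are o, u, a, a, e — 5 nuclei, so 5 syllables.
/o…u/ gap (V1→V2): cluster /hpsw/ — the longest permitted-onset suffix is /sw/; onset = /sw/, preceding coda = /hp/.
/u…a/ gap (V2→V3): /bj/ is a licit onset in full, so it all attaches to the next syllable.
/a…a/ gap (V3→V4): /bww/ splits as /bw/ + /w/ (/w/ is the longest suffix that is a licit onset).
/a…e/ gap (V4→V5): /jbw/; trying suffixes from longest down, /bw/ is the first permitted one, so coda /j/ | onset /bw/.
Result: pjohp.swu.bjabw.waj.bwejh.
The fourth /w/ is in the onset of syllable 5 (/bwejh/).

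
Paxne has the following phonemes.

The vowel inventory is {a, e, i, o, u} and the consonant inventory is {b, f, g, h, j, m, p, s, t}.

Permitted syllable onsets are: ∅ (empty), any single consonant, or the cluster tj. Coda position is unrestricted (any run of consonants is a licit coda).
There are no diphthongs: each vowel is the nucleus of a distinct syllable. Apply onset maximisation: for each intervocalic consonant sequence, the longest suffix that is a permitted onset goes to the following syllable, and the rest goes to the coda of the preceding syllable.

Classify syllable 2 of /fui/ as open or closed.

open

Nuclei (vowels): u, i → 2 syllables.
/u…i/ gap (V1→V2): nothing intervenes; syllable break is V.V.
Syllabification: fu.i.
Syllable 2 is /i/; it ends in its nucleus with no coda, so it is open.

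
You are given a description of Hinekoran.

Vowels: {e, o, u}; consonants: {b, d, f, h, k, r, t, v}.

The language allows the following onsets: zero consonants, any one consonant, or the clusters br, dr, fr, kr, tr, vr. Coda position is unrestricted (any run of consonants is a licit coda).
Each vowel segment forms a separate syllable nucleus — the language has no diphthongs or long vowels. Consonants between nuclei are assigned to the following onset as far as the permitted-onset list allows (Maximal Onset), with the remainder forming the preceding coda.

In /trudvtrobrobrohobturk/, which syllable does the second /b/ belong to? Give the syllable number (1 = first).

The vowels are u, o, o, o, o, u — 6 nuclei, so 6 syllables.
Between /u/ (V1) and /o/ (V2): cluster /dvtr/ — the longest permitted-onset suffix is /tr/; onset = /tr/, preceding coda = /dv/.
Between /o/ (V2) and /o/ (V3): /br/ — entire cluster is a permitted onset → onset /br/, coda ∅.
Between /o/ (V3) and /o/ (V4): /br/ is a licit onset in full, so it all attaches to the next syllable.
Between /o/ (V4) and /o/ (V5): /h/ → onset of the next syllable (single consonants are always licit onsets).
Between /o/ (V5) and /u/ (V6): /bt/ splits as /b/ + /t/ (/t/ is the longest suffix that is a licit onset).
So the parse is trudv.tro.bro.bro.hob.turk.
The second /b/ is in the onset of syllable 4 (/bro/).

4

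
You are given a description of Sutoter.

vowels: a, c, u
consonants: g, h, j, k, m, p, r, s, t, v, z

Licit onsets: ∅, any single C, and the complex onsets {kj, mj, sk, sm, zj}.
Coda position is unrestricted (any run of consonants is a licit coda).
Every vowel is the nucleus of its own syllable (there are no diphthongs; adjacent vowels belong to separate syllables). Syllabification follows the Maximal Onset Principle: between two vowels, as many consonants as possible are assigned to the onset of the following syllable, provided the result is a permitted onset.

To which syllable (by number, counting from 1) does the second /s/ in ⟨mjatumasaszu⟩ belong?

4

Vowels present: a, u, a, a, u; each is a nucleus, giving 5 syllables.
σ1/σ2 boundary: /t/ → onset of the next syllable (single consonants are always licit onsets).
σ2/σ3 boundary: /m/ → onset of the next syllable (single consonants are always licit onsets).
σ3/σ4 boundary: /s/ → onset of the next syllable (single consonants are always licit onsets).
σ4/σ5 boundary: /sz/ — longest licit onset from the right is /z/, leaving /s/ as coda.
Putting it together: mja.tu.ma.sas.zu.
The second /s/ is in the coda of syllable 4 (/sas/).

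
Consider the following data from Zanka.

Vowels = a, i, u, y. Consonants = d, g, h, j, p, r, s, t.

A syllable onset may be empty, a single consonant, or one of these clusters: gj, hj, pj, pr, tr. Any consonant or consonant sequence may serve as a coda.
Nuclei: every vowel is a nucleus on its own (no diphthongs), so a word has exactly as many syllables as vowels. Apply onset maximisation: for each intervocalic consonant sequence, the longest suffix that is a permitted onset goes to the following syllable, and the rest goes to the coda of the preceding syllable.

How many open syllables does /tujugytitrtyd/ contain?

Vowels present: u, u, y, i, y; each is a nucleus, giving 5 syllables.
V1 /u/ – V2 /u/: /j/ is a single consonant, so it becomes the next onset.
V2 /u/ – V3 /y/: /g/ is a single consonant, so it becomes the next onset.
V3 /y/ – V4 /i/: /t/ → onset of the next syllable (single consonants are always licit onsets).
V4 /i/ – V5 /y/: /trt/ splits as /tr/ + /t/ (/t/ is the longest suffix that is a licit onset).
Putting it together: tu.ju.gy.titr.tyd.
Classifying each syllable: /tu/ (open), /ju/ (open), /gy/ (open), /titr/ (closed), /tyd/ (closed).
Open syllables: 3.

3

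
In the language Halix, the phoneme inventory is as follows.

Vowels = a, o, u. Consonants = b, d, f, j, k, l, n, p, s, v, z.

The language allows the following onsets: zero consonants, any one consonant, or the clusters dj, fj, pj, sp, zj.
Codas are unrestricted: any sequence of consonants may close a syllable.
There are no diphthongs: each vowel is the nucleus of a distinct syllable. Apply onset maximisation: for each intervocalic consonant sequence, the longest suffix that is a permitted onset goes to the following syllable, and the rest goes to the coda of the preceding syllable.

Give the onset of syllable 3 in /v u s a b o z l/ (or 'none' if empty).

b

Nuclei (vowels): u, a, o → 3 syllables.
Between /u/ (V1) and /a/ (V2): /s/ is a single consonant, so it becomes the next onset.
Between /a/ (V2) and /o/ (V3): /b/ → onset of the next syllable (single consonants are always licit onsets).
So the parse is vu.sa.bozl.
Syllable 3 is /bozl/: onset /b/, nucleus /o/, coda /zl/.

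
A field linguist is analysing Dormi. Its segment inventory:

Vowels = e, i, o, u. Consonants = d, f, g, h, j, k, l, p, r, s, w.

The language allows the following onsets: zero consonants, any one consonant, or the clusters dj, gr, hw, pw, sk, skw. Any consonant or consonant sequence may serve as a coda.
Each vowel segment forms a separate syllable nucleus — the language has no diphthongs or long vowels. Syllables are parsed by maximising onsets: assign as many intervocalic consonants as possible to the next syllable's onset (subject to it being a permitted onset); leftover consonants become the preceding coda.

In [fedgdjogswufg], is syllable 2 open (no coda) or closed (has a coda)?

closed

The vowels are e, o, u — 3 nuclei, so 3 syllables.
Between /e/ (V1) and /o/ (V2): cluster /dgdj/ — the longest permitted-onset suffix is /dj/; onset = /dj/, preceding coda = /dg/.
Between /o/ (V2) and /u/ (V3): /gsw/ — longest licit onset from the right is /w/, leaving /gs/ as coda.
So the parse is fedg.djogs.wufg.
Syllable 2 is /djogs/ with coda /gs/, so it is closed.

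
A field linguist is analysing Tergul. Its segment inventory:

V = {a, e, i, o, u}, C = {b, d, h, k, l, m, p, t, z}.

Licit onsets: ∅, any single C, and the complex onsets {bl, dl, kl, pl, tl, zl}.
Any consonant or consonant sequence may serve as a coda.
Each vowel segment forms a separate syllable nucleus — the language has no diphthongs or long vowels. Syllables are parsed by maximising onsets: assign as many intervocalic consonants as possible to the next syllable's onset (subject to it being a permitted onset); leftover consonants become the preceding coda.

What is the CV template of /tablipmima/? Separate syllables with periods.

The vowels are a, i, i, a — 4 nuclei, so 4 syllables.
σ1/σ2 boundary: /bl/ — entire cluster is a permitted onset → onset /bl/, coda ∅.
σ2/σ3 boundary: /pm/; trying suffixes from longest down, /m/ is the first permitted one, so coda /p/ | onset /m/.
σ3/σ4 boundary: /m/ is a single consonant, so it becomes the next onset.
Syllabification: ta.blip.mi.ma.
Mapping each syllable to C/V: /ta/ → CV, /blip/ → CCVC, /mi/ → CV, /ma/ → CV.

CV.CCVC.CV.CV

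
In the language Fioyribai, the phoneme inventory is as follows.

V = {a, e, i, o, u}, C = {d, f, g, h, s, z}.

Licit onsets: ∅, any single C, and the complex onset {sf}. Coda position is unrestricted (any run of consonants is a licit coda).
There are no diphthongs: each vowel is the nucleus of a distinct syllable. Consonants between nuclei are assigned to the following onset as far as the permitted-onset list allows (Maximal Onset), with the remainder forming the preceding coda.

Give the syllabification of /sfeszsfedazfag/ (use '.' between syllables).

sfesz.sfe.daz.fag

Vowels present: e, e, a, a; each is a nucleus, giving 4 syllables.
/e…e/ gap (V1→V2): /szsf/ splits as /sz/ + /sf/ (/sf/ is the longest suffix that is a licit onset).
/e…a/ gap (V2→V3): /d/ → onset of the next syllable (single consonants are always licit onsets).
/a…a/ gap (V3→V4): /zf/; trying suffixes from longest down, /f/ is the first permitted one, so coda /z/ | onset /f/.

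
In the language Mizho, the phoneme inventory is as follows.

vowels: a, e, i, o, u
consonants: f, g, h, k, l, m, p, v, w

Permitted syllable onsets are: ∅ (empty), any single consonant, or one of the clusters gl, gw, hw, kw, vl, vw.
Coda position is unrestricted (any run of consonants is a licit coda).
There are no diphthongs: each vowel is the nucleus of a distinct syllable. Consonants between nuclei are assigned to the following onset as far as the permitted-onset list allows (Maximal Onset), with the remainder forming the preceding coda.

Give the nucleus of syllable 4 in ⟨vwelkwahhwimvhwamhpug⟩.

a

Vowels present: e, a, i, a, u; each is a nucleus, giving 5 syllables.
The fourth nucleus (vowel 4 from the left) is /a/.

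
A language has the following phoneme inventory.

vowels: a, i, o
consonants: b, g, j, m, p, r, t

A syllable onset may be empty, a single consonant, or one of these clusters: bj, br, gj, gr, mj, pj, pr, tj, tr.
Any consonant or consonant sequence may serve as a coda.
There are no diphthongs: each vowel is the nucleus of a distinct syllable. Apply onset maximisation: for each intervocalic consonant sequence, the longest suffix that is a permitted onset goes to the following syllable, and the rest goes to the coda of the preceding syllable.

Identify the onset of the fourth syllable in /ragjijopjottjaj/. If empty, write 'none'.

Vowels present: a, i, o, o, a; each is a nucleus, giving 5 syllables.
/a…i/ gap (V1→V2): cluster /gj/ — /gj/ is itself a permitted onset, so the whole cluster goes right; preceding coda = ∅.
/i…o/ gap (V2→V3): /j/ is a single consonant, so it becomes the next onset.
/o…o/ gap (V3→V4): /pj/ is a licit onset in full, so it all attaches to the next syllable.
/o…a/ gap (V4→V5): /ttj/ splits as /t/ + /tj/ (/tj/ is the longest suffix that is a licit onset).
Syllabification: ra.gji.jo.pjot.tjaj.
Syllable 4 is /pjot/: onset /pj/, nucleus /o/, coda /t/.

pj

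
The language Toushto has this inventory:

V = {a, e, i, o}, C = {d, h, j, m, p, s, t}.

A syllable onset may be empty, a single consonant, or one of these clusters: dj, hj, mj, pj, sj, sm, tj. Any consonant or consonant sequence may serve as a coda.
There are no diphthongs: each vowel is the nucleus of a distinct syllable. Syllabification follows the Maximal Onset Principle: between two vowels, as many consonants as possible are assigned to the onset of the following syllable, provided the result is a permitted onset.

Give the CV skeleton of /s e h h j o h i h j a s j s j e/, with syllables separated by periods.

CVC.CCV.CV.CCVCC.CCV

The vowels are e, o, i, a, e — 5 nuclei, so 5 syllables.
/e…o/ gap (V1→V2): /hhj/; trying suffixes from longest down, /hj/ is the first permitted one, so coda /h/ | onset /hj/.
/o…i/ gap (V2→V3): /h/ is a single consonant, so it becomes the next onset.
/i…a/ gap (V3→V4): /hj/ is a licit onset in full, so it all attaches to the next syllable.
/a…e/ gap (V4→V5): cluster /sjsj/ — the longest permitted-onset suffix is /sj/; onset = /sj/, preceding coda = /sj/.
Result: seh.hjo.hi.hjasj.sje.
Mapping each syllable to C/V: /seh/ → CVC, /hjo/ → CCV, /hi/ → CV, /hjasj/ → CCVCC, /sje/ → CCV.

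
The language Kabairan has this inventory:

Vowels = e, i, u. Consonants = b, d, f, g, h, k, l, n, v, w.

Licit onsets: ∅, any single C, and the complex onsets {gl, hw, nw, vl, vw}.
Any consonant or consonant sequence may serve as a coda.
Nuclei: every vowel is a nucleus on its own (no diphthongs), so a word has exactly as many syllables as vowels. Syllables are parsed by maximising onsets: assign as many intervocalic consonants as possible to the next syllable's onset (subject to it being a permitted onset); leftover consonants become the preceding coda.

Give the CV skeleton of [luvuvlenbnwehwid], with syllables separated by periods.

CV.CV.CCVCC.CCV.CCVC

Vowels present: u, u, e, e, i; each is a nucleus, giving 5 syllables.
V1 /u/ – V2 /u/: /v/ → onset of the next syllable (single consonants are always licit onsets).
V2 /u/ – V3 /e/: /vl/ — entire cluster is a permitted onset → onset /vl/, coda ∅.
V3 /e/ – V4 /e/: cluster /nbnw/ — the longest permitted-onset suffix is /nw/; onset = /nw/, preceding coda = /nb/.
V4 /e/ – V5 /i/: cluster /hw/ — /hw/ is itself a permitted onset, so the whole cluster goes right; preceding coda = ∅.
Result: lu.vu.vlenb.nwe.hwid.
Mapping each syllable to C/V: /lu/ → CV, /vu/ → CV, /vlenb/ → CCVCC, /nwe/ → CCV, /hwid/ → CCVC.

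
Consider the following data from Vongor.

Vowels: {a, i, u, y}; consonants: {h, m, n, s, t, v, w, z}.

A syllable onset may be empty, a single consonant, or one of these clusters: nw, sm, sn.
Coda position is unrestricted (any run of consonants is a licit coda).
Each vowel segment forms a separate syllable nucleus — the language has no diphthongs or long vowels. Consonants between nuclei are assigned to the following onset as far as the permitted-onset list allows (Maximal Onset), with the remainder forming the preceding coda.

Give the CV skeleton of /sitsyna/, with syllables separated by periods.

CVC.CV.CV

Nuclei (vowels): i, y, a → 3 syllables.
σ1/σ2 boundary: /ts/ splits as /t/ + /s/ (/s/ is the longest suffix that is a licit onset).
σ2/σ3 boundary: /n/ → onset of the next syllable (single consonants are always licit onsets).
Syllabification: sit.sy.na.
Mapping each syllable to C/V: /sit/ → CVC, /sy/ → CV, /na/ → CV.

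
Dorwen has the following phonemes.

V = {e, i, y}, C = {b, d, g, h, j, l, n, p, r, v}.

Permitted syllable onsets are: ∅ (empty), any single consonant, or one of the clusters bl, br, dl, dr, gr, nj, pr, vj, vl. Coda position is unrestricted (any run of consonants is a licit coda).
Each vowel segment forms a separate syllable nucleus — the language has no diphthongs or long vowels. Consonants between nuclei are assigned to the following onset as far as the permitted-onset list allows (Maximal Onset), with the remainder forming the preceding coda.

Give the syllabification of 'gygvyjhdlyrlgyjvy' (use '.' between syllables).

gyg.vyjh.dlyrl.gyj.vy

Vowels present: y, y, y, y, y; each is a nucleus, giving 5 syllables.
V1 /y/ – V2 /y/: /gv/ — longest licit onset from the right is /v/, leaving /g/ as coda.
V2 /y/ – V3 /y/: cluster /jhdl/ — the longest permitted-onset suffix is /dl/; onset = /dl/, preceding coda = /jh/.
V3 /y/ – V4 /y/: /rlg/; trying suffixes from longest down, /g/ is the first permitted one, so coda /rl/ | onset /g/.
V4 /y/ – V5 /y/: /jv/ splits as /j/ + /v/ (/v/ is the longest suffix that is a licit onset).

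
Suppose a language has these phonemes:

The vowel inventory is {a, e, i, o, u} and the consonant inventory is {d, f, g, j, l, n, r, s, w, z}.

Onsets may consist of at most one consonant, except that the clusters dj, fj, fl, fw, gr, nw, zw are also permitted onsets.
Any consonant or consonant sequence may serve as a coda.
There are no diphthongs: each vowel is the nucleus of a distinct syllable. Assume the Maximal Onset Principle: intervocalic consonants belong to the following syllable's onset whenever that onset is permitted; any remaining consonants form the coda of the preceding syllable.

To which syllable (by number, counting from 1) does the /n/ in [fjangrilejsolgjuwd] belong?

Vowels present: a, i, e, o, u; each is a nucleus, giving 5 syllables.
V1 /a/ – V2 /i/: cluster /ngr/ — the longest permitted-onset suffix is /gr/; onset = /gr/, preceding coda = /n/.
V2 /i/ – V3 /e/: /l/ is a single consonant, so it becomes the next onset.
V3 /e/ – V4 /o/: /js/ — longest licit onset from the right is /s/, leaving /j/ as coda.
V4 /o/ – V5 /u/: /lgj/ — longest licit onset from the right is /j/, leaving /lg/ as coda.
So the parse is fjan.gri.lej.solg.juwd.
The /n/ is in the coda of syllable 1 (/fjan/).

1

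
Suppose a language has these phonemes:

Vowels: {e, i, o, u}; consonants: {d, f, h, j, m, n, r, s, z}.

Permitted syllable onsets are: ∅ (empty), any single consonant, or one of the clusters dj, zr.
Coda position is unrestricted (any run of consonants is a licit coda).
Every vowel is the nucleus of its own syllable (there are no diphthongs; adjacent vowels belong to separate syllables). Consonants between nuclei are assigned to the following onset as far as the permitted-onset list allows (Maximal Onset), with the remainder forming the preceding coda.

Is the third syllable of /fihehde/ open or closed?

Nuclei (vowels): i, e, e → 3 syllables.
Between /i/ (V1) and /e/ (V2): just /h/ — single C goes to the following onset.
Between /e/ (V2) and /e/ (V3): /hd/ — longest licit onset from the right is /d/, leaving /h/ as coda.
Syllabification: fi.heh.de.
Syllable 3 is /de/; it ends in its nucleus with no coda, so it is open.

open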